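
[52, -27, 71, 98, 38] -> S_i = Random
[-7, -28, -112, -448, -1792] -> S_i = -7*4^i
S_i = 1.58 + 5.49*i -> [1.58, 7.07, 12.56, 18.05, 23.54]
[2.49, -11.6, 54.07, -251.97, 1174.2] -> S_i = 2.49*(-4.66)^i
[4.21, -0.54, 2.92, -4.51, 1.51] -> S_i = Random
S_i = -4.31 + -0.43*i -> [-4.31, -4.74, -5.17, -5.6, -6.03]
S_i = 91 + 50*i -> [91, 141, 191, 241, 291]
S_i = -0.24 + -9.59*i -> [-0.24, -9.83, -19.42, -29.01, -38.6]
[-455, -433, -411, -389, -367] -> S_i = -455 + 22*i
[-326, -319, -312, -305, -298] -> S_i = -326 + 7*i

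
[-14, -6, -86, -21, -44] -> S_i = Random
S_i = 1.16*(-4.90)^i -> [1.16, -5.68, 27.85, -136.47, 668.72]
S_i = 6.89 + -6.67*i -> [6.89, 0.22, -6.45, -13.12, -19.79]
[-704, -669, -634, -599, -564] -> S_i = -704 + 35*i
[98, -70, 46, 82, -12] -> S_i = Random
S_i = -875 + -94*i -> [-875, -969, -1063, -1157, -1251]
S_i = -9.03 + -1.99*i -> [-9.03, -11.02, -13.01, -15.0, -16.99]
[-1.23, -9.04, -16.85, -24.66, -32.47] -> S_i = -1.23 + -7.81*i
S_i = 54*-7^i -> [54, -378, 2646, -18522, 129654]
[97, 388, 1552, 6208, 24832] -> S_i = 97*4^i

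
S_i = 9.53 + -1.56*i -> [9.53, 7.97, 6.41, 4.85, 3.29]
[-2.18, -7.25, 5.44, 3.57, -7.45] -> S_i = Random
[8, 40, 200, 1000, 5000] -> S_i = 8*5^i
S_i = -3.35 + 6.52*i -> [-3.35, 3.17, 9.69, 16.21, 22.73]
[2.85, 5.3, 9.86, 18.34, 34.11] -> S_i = 2.85*1.86^i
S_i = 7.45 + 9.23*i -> [7.45, 16.68, 25.91, 35.14, 44.37]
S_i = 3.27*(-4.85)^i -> [3.27, -15.86, 76.92, -373.06, 1809.32]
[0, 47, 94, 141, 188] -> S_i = 0 + 47*i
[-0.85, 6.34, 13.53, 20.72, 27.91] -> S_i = -0.85 + 7.19*i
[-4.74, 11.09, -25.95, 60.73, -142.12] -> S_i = -4.74*(-2.34)^i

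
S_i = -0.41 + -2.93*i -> [-0.41, -3.34, -6.27, -9.2, -12.13]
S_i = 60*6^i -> [60, 360, 2160, 12960, 77760]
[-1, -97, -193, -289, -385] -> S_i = -1 + -96*i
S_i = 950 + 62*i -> [950, 1012, 1074, 1136, 1198]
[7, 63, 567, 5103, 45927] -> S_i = 7*9^i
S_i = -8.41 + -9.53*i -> [-8.41, -17.94, -27.47, -37.0, -46.53]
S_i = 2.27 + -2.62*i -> [2.27, -0.35, -2.97, -5.59, -8.21]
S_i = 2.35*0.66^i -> [2.35, 1.55, 1.02, 0.68, 0.45]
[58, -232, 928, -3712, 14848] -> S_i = 58*-4^i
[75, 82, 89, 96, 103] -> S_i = 75 + 7*i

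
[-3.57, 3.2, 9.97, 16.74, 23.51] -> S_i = -3.57 + 6.77*i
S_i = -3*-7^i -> [-3, 21, -147, 1029, -7203]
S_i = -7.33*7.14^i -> [-7.33, -52.34, -373.68, -2668.08, -19050.08]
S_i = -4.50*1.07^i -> [-4.5, -4.82, -5.15, -5.51, -5.9]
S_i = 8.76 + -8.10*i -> [8.76, 0.66, -7.44, -15.54, -23.64]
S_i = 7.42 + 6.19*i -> [7.42, 13.61, 19.8, 25.99, 32.18]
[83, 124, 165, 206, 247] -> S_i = 83 + 41*i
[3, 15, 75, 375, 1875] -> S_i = 3*5^i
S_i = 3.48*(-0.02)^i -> [3.48, -0.07, 0.0, -0.0, 0.0]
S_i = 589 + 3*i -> [589, 592, 595, 598, 601]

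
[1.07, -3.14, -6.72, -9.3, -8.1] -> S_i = Random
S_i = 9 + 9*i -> [9, 18, 27, 36, 45]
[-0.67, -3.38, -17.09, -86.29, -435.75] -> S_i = -0.67*5.05^i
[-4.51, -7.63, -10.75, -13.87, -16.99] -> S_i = -4.51 + -3.12*i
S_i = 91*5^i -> [91, 455, 2275, 11375, 56875]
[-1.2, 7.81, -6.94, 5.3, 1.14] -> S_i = Random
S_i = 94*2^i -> [94, 188, 376, 752, 1504]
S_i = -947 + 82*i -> [-947, -865, -783, -701, -619]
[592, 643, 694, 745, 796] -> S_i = 592 + 51*i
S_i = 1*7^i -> [1, 7, 49, 343, 2401]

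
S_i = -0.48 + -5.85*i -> [-0.48, -6.33, -12.18, -18.03, -23.88]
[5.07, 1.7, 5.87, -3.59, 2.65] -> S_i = Random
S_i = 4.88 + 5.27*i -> [4.88, 10.15, 15.42, 20.69, 25.96]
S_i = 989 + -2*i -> [989, 987, 985, 983, 981]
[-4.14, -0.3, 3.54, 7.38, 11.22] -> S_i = -4.14 + 3.84*i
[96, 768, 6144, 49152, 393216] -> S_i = 96*8^i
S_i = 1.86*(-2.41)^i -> [1.86, -4.48, 10.8, -26.04, 62.75]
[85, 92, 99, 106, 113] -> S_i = 85 + 7*i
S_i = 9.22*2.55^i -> [9.22, 23.51, 59.95, 152.88, 389.84]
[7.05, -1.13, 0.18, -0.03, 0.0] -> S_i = 7.05*(-0.16)^i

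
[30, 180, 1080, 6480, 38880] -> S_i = 30*6^i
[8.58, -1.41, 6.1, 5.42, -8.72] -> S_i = Random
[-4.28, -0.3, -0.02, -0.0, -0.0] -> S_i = -4.28*0.07^i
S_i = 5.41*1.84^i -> [5.41, 9.95, 18.32, 33.7, 62.01]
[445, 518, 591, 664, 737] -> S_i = 445 + 73*i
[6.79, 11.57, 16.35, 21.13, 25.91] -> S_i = 6.79 + 4.78*i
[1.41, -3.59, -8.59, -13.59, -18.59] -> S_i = 1.41 + -5.00*i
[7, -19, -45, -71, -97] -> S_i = 7 + -26*i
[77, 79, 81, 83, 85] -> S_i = 77 + 2*i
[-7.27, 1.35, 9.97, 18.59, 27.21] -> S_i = -7.27 + 8.62*i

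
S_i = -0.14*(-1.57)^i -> [-0.14, 0.22, -0.35, 0.54, -0.85]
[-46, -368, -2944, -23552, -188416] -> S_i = -46*8^i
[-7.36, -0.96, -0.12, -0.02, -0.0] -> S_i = -7.36*0.13^i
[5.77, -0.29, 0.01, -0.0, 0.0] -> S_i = 5.77*(-0.05)^i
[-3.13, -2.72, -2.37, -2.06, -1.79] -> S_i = -3.13*0.87^i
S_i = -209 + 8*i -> [-209, -201, -193, -185, -177]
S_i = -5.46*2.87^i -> [-5.46, -15.67, -44.97, -129.07, -370.44]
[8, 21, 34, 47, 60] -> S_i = 8 + 13*i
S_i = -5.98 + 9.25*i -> [-5.98, 3.27, 12.52, 21.77, 31.02]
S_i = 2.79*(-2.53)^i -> [2.79, -7.06, 17.86, -45.18, 114.31]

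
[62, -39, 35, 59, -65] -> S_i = Random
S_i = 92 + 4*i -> [92, 96, 100, 104, 108]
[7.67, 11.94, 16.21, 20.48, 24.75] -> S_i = 7.67 + 4.27*i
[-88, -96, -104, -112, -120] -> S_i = -88 + -8*i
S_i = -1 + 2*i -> [-1, 1, 3, 5, 7]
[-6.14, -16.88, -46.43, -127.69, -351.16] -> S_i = -6.14*2.75^i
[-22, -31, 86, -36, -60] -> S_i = Random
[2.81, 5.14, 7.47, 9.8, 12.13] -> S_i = 2.81 + 2.33*i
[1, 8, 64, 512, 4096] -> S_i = 1*8^i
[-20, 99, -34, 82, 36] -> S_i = Random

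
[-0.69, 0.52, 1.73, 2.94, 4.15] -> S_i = -0.69 + 1.21*i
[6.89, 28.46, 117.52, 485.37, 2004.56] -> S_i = 6.89*4.13^i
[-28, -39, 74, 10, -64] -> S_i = Random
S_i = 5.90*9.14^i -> [5.9, 53.93, 492.88, 4504.96, 41175.3]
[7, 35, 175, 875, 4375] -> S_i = 7*5^i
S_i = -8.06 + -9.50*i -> [-8.06, -17.56, -27.06, -36.56, -46.06]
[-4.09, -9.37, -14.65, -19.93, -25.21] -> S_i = -4.09 + -5.28*i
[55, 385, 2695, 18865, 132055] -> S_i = 55*7^i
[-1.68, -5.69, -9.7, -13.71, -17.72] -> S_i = -1.68 + -4.01*i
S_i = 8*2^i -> [8, 16, 32, 64, 128]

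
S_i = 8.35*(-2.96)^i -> [8.35, -24.72, 73.16, -216.55, 640.99]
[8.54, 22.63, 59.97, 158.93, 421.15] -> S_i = 8.54*2.65^i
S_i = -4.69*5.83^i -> [-4.69, -27.34, -159.41, -929.35, -5418.1]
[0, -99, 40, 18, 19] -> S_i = Random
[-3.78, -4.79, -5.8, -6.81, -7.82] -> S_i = -3.78 + -1.01*i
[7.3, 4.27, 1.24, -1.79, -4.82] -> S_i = 7.30 + -3.03*i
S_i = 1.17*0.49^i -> [1.17, 0.57, 0.28, 0.14, 0.07]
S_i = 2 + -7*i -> [2, -5, -12, -19, -26]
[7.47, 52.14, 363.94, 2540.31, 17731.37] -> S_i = 7.47*6.98^i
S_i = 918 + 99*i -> [918, 1017, 1116, 1215, 1314]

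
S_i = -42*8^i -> [-42, -336, -2688, -21504, -172032]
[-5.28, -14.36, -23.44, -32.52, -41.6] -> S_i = -5.28 + -9.08*i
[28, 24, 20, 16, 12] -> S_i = 28 + -4*i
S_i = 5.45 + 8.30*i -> [5.45, 13.75, 22.05, 30.35, 38.65]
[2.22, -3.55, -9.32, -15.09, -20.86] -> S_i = 2.22 + -5.77*i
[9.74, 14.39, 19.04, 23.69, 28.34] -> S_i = 9.74 + 4.65*i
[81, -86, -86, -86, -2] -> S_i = Random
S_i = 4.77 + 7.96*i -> [4.77, 12.73, 20.69, 28.65, 36.61]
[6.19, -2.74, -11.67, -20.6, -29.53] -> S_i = 6.19 + -8.93*i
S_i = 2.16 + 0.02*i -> [2.16, 2.18, 2.2, 2.22, 2.24]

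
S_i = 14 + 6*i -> [14, 20, 26, 32, 38]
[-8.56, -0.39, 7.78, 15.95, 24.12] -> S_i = -8.56 + 8.17*i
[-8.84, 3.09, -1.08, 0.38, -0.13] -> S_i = -8.84*(-0.35)^i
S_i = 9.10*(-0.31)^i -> [9.1, -2.82, 0.87, -0.27, 0.08]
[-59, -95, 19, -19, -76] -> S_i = Random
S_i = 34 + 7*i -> [34, 41, 48, 55, 62]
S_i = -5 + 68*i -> [-5, 63, 131, 199, 267]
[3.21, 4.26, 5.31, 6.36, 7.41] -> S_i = 3.21 + 1.05*i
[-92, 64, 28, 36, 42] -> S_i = Random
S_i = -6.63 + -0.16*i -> [-6.63, -6.79, -6.95, -7.11, -7.27]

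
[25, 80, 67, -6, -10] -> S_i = Random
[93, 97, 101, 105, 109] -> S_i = 93 + 4*i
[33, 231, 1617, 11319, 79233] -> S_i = 33*7^i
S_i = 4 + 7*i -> [4, 11, 18, 25, 32]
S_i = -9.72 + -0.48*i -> [-9.72, -10.2, -10.68, -11.16, -11.64]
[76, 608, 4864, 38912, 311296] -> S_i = 76*8^i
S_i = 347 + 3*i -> [347, 350, 353, 356, 359]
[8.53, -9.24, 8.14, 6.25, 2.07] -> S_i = Random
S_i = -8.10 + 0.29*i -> [-8.1, -7.81, -7.52, -7.23, -6.94]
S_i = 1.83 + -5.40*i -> [1.83, -3.57, -8.97, -14.37, -19.77]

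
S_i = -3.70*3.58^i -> [-3.7, -13.25, -47.42, -169.77, -607.76]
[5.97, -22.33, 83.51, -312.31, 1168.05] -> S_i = 5.97*(-3.74)^i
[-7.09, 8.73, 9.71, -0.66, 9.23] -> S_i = Random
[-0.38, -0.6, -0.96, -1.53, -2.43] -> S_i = -0.38*1.59^i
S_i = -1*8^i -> [-1, -8, -64, -512, -4096]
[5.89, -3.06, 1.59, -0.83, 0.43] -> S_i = 5.89*(-0.52)^i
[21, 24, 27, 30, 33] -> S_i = 21 + 3*i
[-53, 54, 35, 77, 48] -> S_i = Random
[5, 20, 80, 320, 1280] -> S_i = 5*4^i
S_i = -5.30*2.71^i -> [-5.3, -14.36, -38.92, -105.48, -285.86]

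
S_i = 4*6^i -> [4, 24, 144, 864, 5184]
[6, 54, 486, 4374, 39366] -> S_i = 6*9^i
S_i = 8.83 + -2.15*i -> [8.83, 6.68, 4.53, 2.38, 0.23]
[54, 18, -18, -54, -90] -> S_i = 54 + -36*i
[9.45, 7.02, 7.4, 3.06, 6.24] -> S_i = Random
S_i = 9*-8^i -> [9, -72, 576, -4608, 36864]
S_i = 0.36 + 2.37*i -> [0.36, 2.73, 5.1, 7.47, 9.84]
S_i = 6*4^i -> [6, 24, 96, 384, 1536]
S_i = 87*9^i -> [87, 783, 7047, 63423, 570807]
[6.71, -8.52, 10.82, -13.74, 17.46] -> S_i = 6.71*(-1.27)^i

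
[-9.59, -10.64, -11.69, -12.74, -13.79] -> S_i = -9.59 + -1.05*i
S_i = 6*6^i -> [6, 36, 216, 1296, 7776]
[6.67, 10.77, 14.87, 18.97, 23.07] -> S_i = 6.67 + 4.10*i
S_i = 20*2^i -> [20, 40, 80, 160, 320]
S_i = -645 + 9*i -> [-645, -636, -627, -618, -609]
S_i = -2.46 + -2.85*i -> [-2.46, -5.31, -8.16, -11.01, -13.86]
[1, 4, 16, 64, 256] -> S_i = 1*4^i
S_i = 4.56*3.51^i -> [4.56, 16.01, 56.18, 197.19, 692.14]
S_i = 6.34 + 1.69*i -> [6.34, 8.03, 9.72, 11.41, 13.1]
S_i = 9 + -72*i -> [9, -63, -135, -207, -279]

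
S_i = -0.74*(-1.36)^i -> [-0.74, 1.01, -1.37, 1.86, -2.53]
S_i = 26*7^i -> [26, 182, 1274, 8918, 62426]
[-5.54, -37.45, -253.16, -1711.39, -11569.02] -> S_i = -5.54*6.76^i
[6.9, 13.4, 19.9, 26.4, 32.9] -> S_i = 6.90 + 6.50*i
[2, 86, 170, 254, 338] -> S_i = 2 + 84*i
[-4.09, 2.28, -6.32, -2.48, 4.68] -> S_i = Random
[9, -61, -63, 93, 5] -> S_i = Random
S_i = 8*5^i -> [8, 40, 200, 1000, 5000]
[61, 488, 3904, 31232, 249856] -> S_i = 61*8^i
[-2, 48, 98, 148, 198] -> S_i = -2 + 50*i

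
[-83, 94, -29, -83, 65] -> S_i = Random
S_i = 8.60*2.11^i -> [8.6, 18.15, 38.29, 80.79, 170.46]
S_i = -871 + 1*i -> [-871, -870, -869, -868, -867]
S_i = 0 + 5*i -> [0, 5, 10, 15, 20]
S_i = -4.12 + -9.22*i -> [-4.12, -13.34, -22.56, -31.78, -41.0]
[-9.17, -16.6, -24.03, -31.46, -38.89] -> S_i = -9.17 + -7.43*i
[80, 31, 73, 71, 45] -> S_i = Random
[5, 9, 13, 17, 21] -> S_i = 5 + 4*i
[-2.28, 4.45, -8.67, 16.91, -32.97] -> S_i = -2.28*(-1.95)^i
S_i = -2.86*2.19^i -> [-2.86, -6.26, -13.72, -30.04, -65.79]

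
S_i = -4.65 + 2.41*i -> [-4.65, -2.24, 0.17, 2.58, 4.99]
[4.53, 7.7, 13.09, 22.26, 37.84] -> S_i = 4.53*1.70^i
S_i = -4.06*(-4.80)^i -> [-4.06, 19.49, -93.54, 449.0, -2155.22]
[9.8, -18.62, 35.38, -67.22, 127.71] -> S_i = 9.80*(-1.90)^i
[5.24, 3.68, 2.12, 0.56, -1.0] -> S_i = 5.24 + -1.56*i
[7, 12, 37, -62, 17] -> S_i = Random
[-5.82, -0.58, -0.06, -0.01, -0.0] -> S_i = -5.82*0.10^i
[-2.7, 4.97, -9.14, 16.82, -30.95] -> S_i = -2.70*(-1.84)^i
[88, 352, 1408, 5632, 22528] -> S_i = 88*4^i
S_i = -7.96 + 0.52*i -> [-7.96, -7.44, -6.92, -6.4, -5.88]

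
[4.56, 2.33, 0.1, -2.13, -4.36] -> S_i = 4.56 + -2.23*i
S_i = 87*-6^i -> [87, -522, 3132, -18792, 112752]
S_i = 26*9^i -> [26, 234, 2106, 18954, 170586]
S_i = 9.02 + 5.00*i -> [9.02, 14.02, 19.02, 24.02, 29.02]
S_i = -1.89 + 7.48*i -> [-1.89, 5.59, 13.07, 20.55, 28.03]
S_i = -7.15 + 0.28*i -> [-7.15, -6.87, -6.59, -6.31, -6.03]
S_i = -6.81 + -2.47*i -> [-6.81, -9.28, -11.75, -14.22, -16.69]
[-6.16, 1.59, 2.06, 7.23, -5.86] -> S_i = Random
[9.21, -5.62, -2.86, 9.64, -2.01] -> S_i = Random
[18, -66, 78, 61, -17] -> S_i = Random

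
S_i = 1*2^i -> [1, 2, 4, 8, 16]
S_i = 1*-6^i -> [1, -6, 36, -216, 1296]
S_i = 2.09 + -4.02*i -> [2.09, -1.93, -5.95, -9.97, -13.99]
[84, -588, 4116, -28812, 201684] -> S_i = 84*-7^i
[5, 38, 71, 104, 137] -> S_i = 5 + 33*i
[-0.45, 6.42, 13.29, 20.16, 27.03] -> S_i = -0.45 + 6.87*i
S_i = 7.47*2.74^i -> [7.47, 20.47, 56.08, 153.66, 421.04]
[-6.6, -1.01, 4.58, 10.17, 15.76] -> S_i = -6.60 + 5.59*i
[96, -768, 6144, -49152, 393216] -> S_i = 96*-8^i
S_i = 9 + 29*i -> [9, 38, 67, 96, 125]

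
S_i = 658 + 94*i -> [658, 752, 846, 940, 1034]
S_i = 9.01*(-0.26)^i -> [9.01, -2.34, 0.61, -0.16, 0.04]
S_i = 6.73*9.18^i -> [6.73, 61.78, 567.15, 5206.47, 47795.37]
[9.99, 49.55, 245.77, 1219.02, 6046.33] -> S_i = 9.99*4.96^i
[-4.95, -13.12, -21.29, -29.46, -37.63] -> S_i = -4.95 + -8.17*i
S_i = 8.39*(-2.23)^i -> [8.39, -18.71, 41.72, -93.04, 207.48]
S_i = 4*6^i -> [4, 24, 144, 864, 5184]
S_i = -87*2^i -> [-87, -174, -348, -696, -1392]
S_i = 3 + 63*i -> [3, 66, 129, 192, 255]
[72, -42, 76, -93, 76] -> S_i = Random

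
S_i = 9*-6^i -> [9, -54, 324, -1944, 11664]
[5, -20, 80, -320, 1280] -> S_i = 5*-4^i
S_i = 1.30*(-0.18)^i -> [1.3, -0.23, 0.04, -0.01, 0.0]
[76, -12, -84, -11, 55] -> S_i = Random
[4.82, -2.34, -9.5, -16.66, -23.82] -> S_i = 4.82 + -7.16*i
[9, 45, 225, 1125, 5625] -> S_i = 9*5^i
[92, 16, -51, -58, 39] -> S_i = Random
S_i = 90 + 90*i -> [90, 180, 270, 360, 450]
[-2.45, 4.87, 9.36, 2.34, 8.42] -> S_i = Random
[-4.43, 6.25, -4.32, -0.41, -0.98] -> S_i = Random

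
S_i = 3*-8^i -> [3, -24, 192, -1536, 12288]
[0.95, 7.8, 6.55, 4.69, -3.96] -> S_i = Random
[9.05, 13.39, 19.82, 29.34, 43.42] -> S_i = 9.05*1.48^i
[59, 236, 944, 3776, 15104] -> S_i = 59*4^i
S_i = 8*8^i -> [8, 64, 512, 4096, 32768]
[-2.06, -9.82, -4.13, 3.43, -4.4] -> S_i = Random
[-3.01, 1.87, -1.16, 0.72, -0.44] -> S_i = -3.01*(-0.62)^i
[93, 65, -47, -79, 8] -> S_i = Random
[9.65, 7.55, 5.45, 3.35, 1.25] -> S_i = 9.65 + -2.10*i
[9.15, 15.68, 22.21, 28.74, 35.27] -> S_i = 9.15 + 6.53*i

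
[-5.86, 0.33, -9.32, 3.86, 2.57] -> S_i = Random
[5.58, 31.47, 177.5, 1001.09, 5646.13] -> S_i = 5.58*5.64^i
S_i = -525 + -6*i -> [-525, -531, -537, -543, -549]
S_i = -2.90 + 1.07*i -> [-2.9, -1.83, -0.76, 0.31, 1.38]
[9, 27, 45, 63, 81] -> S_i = 9 + 18*i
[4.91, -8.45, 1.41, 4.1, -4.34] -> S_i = Random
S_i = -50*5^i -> [-50, -250, -1250, -6250, -31250]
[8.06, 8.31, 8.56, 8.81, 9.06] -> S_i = 8.06 + 0.25*i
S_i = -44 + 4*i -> [-44, -40, -36, -32, -28]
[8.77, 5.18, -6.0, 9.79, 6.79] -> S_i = Random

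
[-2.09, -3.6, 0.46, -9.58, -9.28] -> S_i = Random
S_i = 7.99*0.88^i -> [7.99, 7.03, 6.19, 5.44, 4.79]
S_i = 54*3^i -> [54, 162, 486, 1458, 4374]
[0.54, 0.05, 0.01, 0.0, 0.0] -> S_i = 0.54*0.10^i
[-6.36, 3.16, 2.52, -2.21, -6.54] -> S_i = Random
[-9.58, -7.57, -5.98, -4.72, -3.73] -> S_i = -9.58*0.79^i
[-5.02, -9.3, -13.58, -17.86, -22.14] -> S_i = -5.02 + -4.28*i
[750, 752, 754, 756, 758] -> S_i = 750 + 2*i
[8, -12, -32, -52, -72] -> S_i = 8 + -20*i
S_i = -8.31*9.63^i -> [-8.31, -80.03, -770.64, -7421.3, -71467.1]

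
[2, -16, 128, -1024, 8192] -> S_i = 2*-8^i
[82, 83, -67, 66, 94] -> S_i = Random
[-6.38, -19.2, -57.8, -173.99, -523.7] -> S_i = -6.38*3.01^i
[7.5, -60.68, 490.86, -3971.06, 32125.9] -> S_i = 7.50*(-8.09)^i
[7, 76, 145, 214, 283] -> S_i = 7 + 69*i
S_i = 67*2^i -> [67, 134, 268, 536, 1072]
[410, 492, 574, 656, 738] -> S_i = 410 + 82*i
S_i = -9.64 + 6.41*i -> [-9.64, -3.23, 3.18, 9.59, 16.0]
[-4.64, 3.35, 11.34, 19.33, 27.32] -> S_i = -4.64 + 7.99*i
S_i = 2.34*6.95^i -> [2.34, 16.26, 113.03, 785.54, 5459.53]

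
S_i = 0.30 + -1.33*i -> [0.3, -1.03, -2.36, -3.69, -5.02]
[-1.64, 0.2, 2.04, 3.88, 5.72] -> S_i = -1.64 + 1.84*i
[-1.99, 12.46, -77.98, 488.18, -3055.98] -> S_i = -1.99*(-6.26)^i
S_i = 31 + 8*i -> [31, 39, 47, 55, 63]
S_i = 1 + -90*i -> [1, -89, -179, -269, -359]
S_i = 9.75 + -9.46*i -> [9.75, 0.29, -9.17, -18.63, -28.09]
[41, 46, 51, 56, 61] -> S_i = 41 + 5*i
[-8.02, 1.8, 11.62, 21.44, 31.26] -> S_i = -8.02 + 9.82*i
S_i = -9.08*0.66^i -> [-9.08, -5.99, -3.96, -2.61, -1.72]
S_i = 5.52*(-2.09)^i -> [5.52, -11.54, 24.11, -50.39, 105.32]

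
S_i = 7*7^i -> [7, 49, 343, 2401, 16807]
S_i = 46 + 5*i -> [46, 51, 56, 61, 66]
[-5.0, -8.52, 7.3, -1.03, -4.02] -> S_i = Random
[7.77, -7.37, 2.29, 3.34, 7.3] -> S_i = Random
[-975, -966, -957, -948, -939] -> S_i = -975 + 9*i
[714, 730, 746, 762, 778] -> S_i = 714 + 16*i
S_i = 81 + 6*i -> [81, 87, 93, 99, 105]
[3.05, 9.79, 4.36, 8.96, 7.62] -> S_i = Random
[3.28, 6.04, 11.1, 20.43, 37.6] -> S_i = 3.28*1.84^i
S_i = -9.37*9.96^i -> [-9.37, -93.33, -929.52, -9258.01, -92209.77]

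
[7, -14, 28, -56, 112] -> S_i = 7*-2^i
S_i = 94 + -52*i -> [94, 42, -10, -62, -114]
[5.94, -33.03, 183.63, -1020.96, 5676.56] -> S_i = 5.94*(-5.56)^i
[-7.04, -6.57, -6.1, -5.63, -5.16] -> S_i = -7.04 + 0.47*i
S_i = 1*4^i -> [1, 4, 16, 64, 256]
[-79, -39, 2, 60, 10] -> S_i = Random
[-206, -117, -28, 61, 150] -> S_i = -206 + 89*i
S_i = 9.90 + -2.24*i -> [9.9, 7.66, 5.42, 3.18, 0.94]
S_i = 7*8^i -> [7, 56, 448, 3584, 28672]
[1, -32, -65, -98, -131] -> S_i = 1 + -33*i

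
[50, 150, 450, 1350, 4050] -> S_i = 50*3^i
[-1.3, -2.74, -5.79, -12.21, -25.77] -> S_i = -1.30*2.11^i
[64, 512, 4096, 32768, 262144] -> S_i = 64*8^i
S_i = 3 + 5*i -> [3, 8, 13, 18, 23]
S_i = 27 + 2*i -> [27, 29, 31, 33, 35]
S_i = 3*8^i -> [3, 24, 192, 1536, 12288]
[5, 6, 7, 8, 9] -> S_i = 5 + 1*i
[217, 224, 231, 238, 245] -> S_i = 217 + 7*i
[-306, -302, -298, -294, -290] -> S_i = -306 + 4*i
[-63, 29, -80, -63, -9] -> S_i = Random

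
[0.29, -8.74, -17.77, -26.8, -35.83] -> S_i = 0.29 + -9.03*i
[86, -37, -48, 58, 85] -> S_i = Random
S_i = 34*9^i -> [34, 306, 2754, 24786, 223074]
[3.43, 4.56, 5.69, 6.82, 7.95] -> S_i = 3.43 + 1.13*i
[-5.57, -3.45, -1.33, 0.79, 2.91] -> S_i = -5.57 + 2.12*i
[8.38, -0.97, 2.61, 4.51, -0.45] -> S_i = Random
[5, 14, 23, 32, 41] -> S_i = 5 + 9*i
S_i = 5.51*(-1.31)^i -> [5.51, -7.22, 9.46, -12.39, 16.23]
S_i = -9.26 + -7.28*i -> [-9.26, -16.54, -23.82, -31.1, -38.38]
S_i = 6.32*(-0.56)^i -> [6.32, -3.54, 1.98, -1.11, 0.62]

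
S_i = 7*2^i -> [7, 14, 28, 56, 112]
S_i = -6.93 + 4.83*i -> [-6.93, -2.1, 2.73, 7.56, 12.39]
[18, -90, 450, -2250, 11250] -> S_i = 18*-5^i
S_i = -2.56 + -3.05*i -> [-2.56, -5.61, -8.66, -11.71, -14.76]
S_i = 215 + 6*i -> [215, 221, 227, 233, 239]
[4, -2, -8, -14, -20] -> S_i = 4 + -6*i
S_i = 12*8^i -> [12, 96, 768, 6144, 49152]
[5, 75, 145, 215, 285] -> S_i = 5 + 70*i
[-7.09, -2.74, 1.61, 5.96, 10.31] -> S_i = -7.09 + 4.35*i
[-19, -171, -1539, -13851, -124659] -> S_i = -19*9^i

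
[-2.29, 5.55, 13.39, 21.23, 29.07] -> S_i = -2.29 + 7.84*i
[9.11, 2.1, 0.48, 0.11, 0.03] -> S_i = 9.11*0.23^i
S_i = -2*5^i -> [-2, -10, -50, -250, -1250]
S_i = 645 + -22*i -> [645, 623, 601, 579, 557]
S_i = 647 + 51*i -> [647, 698, 749, 800, 851]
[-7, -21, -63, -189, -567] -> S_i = -7*3^i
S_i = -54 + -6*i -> [-54, -60, -66, -72, -78]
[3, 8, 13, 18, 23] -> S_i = 3 + 5*i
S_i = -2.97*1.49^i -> [-2.97, -4.43, -6.59, -9.82, -14.64]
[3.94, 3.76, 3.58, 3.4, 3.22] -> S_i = 3.94 + -0.18*i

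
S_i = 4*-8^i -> [4, -32, 256, -2048, 16384]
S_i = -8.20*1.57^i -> [-8.2, -12.87, -20.21, -31.73, -49.82]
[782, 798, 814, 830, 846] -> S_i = 782 + 16*i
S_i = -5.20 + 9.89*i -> [-5.2, 4.69, 14.58, 24.47, 34.36]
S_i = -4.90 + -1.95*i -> [-4.9, -6.85, -8.8, -10.75, -12.7]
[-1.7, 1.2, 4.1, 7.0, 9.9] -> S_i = -1.70 + 2.90*i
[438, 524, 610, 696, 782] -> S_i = 438 + 86*i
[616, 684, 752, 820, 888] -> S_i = 616 + 68*i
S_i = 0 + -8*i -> [0, -8, -16, -24, -32]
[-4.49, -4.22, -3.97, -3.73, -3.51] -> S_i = -4.49*0.94^i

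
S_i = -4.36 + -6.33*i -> [-4.36, -10.69, -17.02, -23.35, -29.68]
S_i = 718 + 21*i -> [718, 739, 760, 781, 802]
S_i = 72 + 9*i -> [72, 81, 90, 99, 108]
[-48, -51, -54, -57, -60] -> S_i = -48 + -3*i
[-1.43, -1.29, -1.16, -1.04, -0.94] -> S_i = -1.43*0.90^i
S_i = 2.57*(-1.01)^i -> [2.57, -2.6, 2.62, -2.65, 2.67]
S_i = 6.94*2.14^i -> [6.94, 14.85, 31.78, 68.01, 145.55]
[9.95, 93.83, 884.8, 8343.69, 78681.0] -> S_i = 9.95*9.43^i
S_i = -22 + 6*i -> [-22, -16, -10, -4, 2]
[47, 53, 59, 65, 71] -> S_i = 47 + 6*i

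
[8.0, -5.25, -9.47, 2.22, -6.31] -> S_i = Random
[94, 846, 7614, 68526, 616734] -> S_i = 94*9^i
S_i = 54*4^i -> [54, 216, 864, 3456, 13824]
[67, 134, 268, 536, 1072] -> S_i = 67*2^i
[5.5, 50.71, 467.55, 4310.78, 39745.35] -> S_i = 5.50*9.22^i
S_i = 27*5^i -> [27, 135, 675, 3375, 16875]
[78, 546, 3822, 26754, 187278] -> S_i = 78*7^i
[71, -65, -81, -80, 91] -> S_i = Random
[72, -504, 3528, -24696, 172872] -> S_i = 72*-7^i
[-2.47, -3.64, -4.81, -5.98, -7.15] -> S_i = -2.47 + -1.17*i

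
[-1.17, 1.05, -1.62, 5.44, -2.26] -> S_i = Random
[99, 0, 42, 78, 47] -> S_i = Random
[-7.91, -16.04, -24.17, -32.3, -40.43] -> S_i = -7.91 + -8.13*i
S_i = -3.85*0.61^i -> [-3.85, -2.35, -1.43, -0.87, -0.53]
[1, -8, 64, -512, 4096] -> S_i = 1*-8^i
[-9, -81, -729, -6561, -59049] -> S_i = -9*9^i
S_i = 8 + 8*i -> [8, 16, 24, 32, 40]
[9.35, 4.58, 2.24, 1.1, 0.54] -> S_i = 9.35*0.49^i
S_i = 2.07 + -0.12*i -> [2.07, 1.95, 1.83, 1.71, 1.59]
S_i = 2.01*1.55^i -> [2.01, 3.12, 4.83, 7.48, 11.6]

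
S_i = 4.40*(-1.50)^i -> [4.4, -6.6, 9.9, -14.85, 22.28]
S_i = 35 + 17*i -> [35, 52, 69, 86, 103]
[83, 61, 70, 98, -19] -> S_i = Random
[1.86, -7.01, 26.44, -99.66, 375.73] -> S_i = 1.86*(-3.77)^i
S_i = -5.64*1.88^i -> [-5.64, -10.6, -19.93, -37.48, -70.45]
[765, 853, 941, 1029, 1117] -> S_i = 765 + 88*i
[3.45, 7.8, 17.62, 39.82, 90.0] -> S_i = 3.45*2.26^i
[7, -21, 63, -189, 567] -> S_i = 7*-3^i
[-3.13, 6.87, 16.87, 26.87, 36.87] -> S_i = -3.13 + 10.00*i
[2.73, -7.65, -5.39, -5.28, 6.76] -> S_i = Random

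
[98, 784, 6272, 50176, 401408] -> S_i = 98*8^i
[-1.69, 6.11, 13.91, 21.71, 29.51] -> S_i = -1.69 + 7.80*i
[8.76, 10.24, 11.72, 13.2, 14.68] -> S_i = 8.76 + 1.48*i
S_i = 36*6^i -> [36, 216, 1296, 7776, 46656]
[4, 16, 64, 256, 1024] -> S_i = 4*4^i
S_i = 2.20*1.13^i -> [2.2, 2.49, 2.81, 3.17, 3.59]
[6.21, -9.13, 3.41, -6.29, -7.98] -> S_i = Random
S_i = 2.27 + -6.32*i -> [2.27, -4.05, -10.37, -16.69, -23.01]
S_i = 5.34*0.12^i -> [5.34, 0.64, 0.08, 0.01, 0.0]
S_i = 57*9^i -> [57, 513, 4617, 41553, 373977]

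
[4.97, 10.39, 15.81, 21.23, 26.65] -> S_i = 4.97 + 5.42*i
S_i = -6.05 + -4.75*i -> [-6.05, -10.8, -15.55, -20.3, -25.05]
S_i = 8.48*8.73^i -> [8.48, 74.03, 646.29, 5642.07, 49255.28]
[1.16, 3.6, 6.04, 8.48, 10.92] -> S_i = 1.16 + 2.44*i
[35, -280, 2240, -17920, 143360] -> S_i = 35*-8^i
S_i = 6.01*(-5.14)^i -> [6.01, -30.89, 158.78, -816.14, 4194.95]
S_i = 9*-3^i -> [9, -27, 81, -243, 729]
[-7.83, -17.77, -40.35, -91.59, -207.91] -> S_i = -7.83*2.27^i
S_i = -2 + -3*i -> [-2, -5, -8, -11, -14]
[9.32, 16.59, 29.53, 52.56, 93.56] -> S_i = 9.32*1.78^i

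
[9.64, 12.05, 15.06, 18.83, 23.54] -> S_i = 9.64*1.25^i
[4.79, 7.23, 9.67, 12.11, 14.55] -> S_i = 4.79 + 2.44*i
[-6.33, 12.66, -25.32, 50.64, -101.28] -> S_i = -6.33*(-2.00)^i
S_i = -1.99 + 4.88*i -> [-1.99, 2.89, 7.77, 12.65, 17.53]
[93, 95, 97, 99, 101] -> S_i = 93 + 2*i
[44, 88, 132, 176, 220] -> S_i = 44 + 44*i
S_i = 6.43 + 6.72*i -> [6.43, 13.15, 19.87, 26.59, 33.31]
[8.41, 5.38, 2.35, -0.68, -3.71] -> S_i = 8.41 + -3.03*i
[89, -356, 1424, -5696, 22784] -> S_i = 89*-4^i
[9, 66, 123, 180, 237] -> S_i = 9 + 57*i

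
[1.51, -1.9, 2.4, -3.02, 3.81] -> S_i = 1.51*(-1.26)^i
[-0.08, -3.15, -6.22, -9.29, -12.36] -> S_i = -0.08 + -3.07*i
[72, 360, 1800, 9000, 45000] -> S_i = 72*5^i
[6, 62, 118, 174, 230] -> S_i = 6 + 56*i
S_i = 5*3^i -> [5, 15, 45, 135, 405]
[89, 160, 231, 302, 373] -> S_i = 89 + 71*i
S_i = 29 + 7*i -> [29, 36, 43, 50, 57]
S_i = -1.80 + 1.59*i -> [-1.8, -0.21, 1.38, 2.97, 4.56]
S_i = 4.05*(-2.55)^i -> [4.05, -10.33, 26.34, -67.15, 171.24]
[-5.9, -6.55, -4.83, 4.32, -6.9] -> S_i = Random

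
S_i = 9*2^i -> [9, 18, 36, 72, 144]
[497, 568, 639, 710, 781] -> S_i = 497 + 71*i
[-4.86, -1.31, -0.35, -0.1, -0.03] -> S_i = -4.86*0.27^i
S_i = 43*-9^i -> [43, -387, 3483, -31347, 282123]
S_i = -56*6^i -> [-56, -336, -2016, -12096, -72576]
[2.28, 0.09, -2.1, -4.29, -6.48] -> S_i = 2.28 + -2.19*i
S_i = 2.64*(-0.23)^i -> [2.64, -0.61, 0.14, -0.03, 0.01]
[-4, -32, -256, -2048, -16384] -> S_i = -4*8^i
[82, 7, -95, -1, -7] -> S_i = Random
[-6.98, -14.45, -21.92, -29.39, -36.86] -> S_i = -6.98 + -7.47*i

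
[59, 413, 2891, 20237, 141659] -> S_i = 59*7^i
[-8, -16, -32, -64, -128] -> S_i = -8*2^i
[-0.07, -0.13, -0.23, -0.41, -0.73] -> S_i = -0.07*1.80^i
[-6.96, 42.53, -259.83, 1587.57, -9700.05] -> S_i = -6.96*(-6.11)^i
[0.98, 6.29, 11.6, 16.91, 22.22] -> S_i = 0.98 + 5.31*i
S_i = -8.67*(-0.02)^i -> [-8.67, 0.17, -0.0, 0.0, -0.0]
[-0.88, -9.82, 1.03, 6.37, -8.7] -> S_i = Random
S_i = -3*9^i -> [-3, -27, -243, -2187, -19683]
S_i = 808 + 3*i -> [808, 811, 814, 817, 820]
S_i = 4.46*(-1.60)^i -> [4.46, -7.14, 11.42, -18.27, 29.23]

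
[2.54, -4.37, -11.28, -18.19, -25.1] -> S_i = 2.54 + -6.91*i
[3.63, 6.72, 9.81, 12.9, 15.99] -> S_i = 3.63 + 3.09*i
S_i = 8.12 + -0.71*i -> [8.12, 7.41, 6.7, 5.99, 5.28]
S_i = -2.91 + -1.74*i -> [-2.91, -4.65, -6.39, -8.13, -9.87]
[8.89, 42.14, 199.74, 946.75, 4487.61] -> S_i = 8.89*4.74^i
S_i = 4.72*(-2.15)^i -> [4.72, -10.15, 21.82, -46.91, 100.85]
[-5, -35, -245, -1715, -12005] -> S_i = -5*7^i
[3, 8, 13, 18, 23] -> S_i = 3 + 5*i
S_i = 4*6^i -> [4, 24, 144, 864, 5184]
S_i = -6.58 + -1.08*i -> [-6.58, -7.66, -8.74, -9.82, -10.9]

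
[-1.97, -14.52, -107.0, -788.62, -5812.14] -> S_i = -1.97*7.37^i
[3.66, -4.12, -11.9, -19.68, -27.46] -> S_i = 3.66 + -7.78*i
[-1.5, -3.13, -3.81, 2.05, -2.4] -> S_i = Random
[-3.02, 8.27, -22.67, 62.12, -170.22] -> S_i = -3.02*(-2.74)^i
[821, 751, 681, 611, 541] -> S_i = 821 + -70*i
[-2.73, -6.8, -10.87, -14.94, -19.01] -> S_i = -2.73 + -4.07*i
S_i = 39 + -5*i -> [39, 34, 29, 24, 19]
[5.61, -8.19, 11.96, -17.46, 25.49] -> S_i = 5.61*(-1.46)^i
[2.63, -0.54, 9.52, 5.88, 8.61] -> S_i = Random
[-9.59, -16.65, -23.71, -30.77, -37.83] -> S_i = -9.59 + -7.06*i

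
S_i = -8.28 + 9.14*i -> [-8.28, 0.86, 10.0, 19.14, 28.28]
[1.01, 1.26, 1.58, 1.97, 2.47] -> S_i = 1.01*1.25^i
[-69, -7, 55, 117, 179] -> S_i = -69 + 62*i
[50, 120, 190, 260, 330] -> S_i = 50 + 70*i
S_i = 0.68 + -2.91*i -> [0.68, -2.23, -5.14, -8.05, -10.96]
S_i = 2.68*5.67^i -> [2.68, 15.2, 86.16, 488.52, 2769.92]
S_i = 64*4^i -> [64, 256, 1024, 4096, 16384]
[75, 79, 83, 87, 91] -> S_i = 75 + 4*i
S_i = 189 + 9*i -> [189, 198, 207, 216, 225]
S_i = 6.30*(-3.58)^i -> [6.3, -22.55, 80.74, -289.06, 1034.84]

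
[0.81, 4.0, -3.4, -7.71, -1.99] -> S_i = Random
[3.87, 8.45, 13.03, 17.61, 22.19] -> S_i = 3.87 + 4.58*i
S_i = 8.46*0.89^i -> [8.46, 7.53, 6.7, 5.96, 5.31]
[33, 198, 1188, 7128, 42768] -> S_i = 33*6^i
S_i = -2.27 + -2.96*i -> [-2.27, -5.23, -8.19, -11.15, -14.11]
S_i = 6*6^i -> [6, 36, 216, 1296, 7776]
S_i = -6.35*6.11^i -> [-6.35, -38.8, -237.06, -1448.43, -8849.9]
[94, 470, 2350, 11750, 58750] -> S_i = 94*5^i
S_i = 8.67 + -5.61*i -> [8.67, 3.06, -2.55, -8.16, -13.77]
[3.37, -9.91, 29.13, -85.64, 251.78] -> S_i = 3.37*(-2.94)^i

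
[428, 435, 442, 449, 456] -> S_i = 428 + 7*i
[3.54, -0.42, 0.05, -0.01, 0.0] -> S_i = 3.54*(-0.12)^i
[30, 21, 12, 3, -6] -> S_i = 30 + -9*i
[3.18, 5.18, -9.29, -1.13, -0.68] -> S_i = Random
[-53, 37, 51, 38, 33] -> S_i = Random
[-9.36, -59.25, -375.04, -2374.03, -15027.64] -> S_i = -9.36*6.33^i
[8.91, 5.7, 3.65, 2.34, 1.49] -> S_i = 8.91*0.64^i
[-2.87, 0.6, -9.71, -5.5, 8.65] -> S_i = Random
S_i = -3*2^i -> [-3, -6, -12, -24, -48]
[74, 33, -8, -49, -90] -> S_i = 74 + -41*i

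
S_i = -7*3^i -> [-7, -21, -63, -189, -567]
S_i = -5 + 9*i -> [-5, 4, 13, 22, 31]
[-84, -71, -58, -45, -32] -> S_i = -84 + 13*i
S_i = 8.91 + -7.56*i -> [8.91, 1.35, -6.21, -13.77, -21.33]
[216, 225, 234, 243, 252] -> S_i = 216 + 9*i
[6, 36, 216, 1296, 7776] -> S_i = 6*6^i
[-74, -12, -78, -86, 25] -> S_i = Random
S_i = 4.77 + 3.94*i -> [4.77, 8.71, 12.65, 16.59, 20.53]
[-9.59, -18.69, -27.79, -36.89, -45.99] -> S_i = -9.59 + -9.10*i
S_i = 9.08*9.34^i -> [9.08, 84.81, 792.1, 7398.21, 69099.25]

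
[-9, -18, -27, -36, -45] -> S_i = -9 + -9*i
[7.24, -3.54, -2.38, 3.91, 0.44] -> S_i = Random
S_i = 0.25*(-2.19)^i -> [0.25, -0.55, 1.2, -2.63, 5.75]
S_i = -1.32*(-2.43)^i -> [-1.32, 3.21, -7.79, 18.94, -46.03]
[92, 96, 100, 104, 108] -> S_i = 92 + 4*i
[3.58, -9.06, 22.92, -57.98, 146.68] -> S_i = 3.58*(-2.53)^i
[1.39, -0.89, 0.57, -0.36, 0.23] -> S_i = 1.39*(-0.64)^i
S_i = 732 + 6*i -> [732, 738, 744, 750, 756]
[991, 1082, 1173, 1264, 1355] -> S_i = 991 + 91*i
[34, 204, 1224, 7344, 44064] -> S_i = 34*6^i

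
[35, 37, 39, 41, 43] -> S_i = 35 + 2*i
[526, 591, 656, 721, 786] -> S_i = 526 + 65*i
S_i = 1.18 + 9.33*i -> [1.18, 10.51, 19.84, 29.17, 38.5]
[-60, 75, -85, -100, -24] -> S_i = Random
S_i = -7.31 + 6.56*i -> [-7.31, -0.75, 5.81, 12.37, 18.93]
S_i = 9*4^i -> [9, 36, 144, 576, 2304]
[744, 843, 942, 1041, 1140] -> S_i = 744 + 99*i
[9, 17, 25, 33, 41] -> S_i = 9 + 8*i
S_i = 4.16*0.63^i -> [4.16, 2.62, 1.65, 1.04, 0.66]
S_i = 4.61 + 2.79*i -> [4.61, 7.4, 10.19, 12.98, 15.77]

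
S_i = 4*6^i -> [4, 24, 144, 864, 5184]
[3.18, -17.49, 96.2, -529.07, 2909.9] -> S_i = 3.18*(-5.50)^i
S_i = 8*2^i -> [8, 16, 32, 64, 128]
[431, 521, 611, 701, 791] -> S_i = 431 + 90*i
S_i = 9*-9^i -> [9, -81, 729, -6561, 59049]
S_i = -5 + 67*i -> [-5, 62, 129, 196, 263]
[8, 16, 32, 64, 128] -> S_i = 8*2^i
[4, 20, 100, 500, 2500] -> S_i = 4*5^i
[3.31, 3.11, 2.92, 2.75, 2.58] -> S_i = 3.31*0.94^i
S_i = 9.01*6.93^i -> [9.01, 62.44, 432.7, 2998.64, 20780.58]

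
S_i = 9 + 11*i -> [9, 20, 31, 42, 53]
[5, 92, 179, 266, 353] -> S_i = 5 + 87*i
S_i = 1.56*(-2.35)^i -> [1.56, -3.67, 8.62, -20.25, 47.58]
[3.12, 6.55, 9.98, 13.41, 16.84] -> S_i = 3.12 + 3.43*i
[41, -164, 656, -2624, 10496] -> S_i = 41*-4^i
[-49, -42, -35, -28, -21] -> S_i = -49 + 7*i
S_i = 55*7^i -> [55, 385, 2695, 18865, 132055]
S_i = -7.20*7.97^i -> [-7.2, -57.38, -457.35, -3645.08, -29051.31]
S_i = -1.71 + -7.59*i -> [-1.71, -9.3, -16.89, -24.48, -32.07]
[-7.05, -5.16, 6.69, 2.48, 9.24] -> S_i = Random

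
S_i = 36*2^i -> [36, 72, 144, 288, 576]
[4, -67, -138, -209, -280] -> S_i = 4 + -71*i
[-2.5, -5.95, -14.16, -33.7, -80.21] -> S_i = -2.50*2.38^i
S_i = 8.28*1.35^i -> [8.28, 11.18, 15.09, 20.37, 27.5]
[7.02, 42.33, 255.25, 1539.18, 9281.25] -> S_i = 7.02*6.03^i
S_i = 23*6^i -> [23, 138, 828, 4968, 29808]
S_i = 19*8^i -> [19, 152, 1216, 9728, 77824]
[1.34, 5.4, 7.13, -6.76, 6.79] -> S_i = Random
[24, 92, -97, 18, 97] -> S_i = Random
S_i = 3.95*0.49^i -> [3.95, 1.94, 0.95, 0.46, 0.23]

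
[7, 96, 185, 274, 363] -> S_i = 7 + 89*i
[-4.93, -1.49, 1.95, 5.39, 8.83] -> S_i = -4.93 + 3.44*i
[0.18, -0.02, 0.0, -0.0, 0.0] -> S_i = 0.18*(-0.09)^i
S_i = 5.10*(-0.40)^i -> [5.1, -2.04, 0.82, -0.33, 0.13]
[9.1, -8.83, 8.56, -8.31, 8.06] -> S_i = 9.10*(-0.97)^i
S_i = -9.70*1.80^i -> [-9.7, -17.46, -31.43, -56.57, -101.83]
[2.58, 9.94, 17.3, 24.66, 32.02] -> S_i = 2.58 + 7.36*i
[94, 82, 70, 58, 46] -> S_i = 94 + -12*i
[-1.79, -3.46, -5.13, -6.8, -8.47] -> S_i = -1.79 + -1.67*i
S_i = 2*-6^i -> [2, -12, 72, -432, 2592]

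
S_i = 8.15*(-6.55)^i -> [8.15, -53.38, 349.66, -2290.24, 15001.09]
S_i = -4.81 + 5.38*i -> [-4.81, 0.57, 5.95, 11.33, 16.71]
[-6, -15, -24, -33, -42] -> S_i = -6 + -9*i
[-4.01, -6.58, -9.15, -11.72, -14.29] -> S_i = -4.01 + -2.57*i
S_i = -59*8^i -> [-59, -472, -3776, -30208, -241664]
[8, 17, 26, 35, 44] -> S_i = 8 + 9*i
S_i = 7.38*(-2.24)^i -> [7.38, -16.53, 37.03, -82.95, 185.8]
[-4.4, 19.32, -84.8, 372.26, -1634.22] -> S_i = -4.40*(-4.39)^i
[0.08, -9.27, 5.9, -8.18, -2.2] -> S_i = Random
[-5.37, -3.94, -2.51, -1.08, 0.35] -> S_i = -5.37 + 1.43*i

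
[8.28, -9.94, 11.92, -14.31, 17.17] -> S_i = 8.28*(-1.20)^i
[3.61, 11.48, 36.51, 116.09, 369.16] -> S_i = 3.61*3.18^i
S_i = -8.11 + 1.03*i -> [-8.11, -7.08, -6.05, -5.02, -3.99]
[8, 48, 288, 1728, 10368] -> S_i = 8*6^i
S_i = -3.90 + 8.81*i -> [-3.9, 4.91, 13.72, 22.53, 31.34]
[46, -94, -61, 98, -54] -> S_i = Random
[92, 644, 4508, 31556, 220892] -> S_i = 92*7^i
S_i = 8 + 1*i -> [8, 9, 10, 11, 12]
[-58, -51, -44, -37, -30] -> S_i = -58 + 7*i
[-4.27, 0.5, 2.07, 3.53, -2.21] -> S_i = Random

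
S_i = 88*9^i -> [88, 792, 7128, 64152, 577368]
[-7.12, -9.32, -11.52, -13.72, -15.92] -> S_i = -7.12 + -2.20*i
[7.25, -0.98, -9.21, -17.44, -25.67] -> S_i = 7.25 + -8.23*i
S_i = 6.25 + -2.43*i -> [6.25, 3.82, 1.39, -1.04, -3.47]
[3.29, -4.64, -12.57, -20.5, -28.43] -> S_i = 3.29 + -7.93*i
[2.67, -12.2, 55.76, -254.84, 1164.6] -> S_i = 2.67*(-4.57)^i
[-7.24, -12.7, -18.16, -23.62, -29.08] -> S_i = -7.24 + -5.46*i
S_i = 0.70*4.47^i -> [0.7, 3.13, 13.99, 62.52, 279.47]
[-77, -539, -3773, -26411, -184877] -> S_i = -77*7^i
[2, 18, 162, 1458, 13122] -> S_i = 2*9^i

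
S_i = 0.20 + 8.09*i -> [0.2, 8.29, 16.38, 24.47, 32.56]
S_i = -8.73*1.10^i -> [-8.73, -9.6, -10.56, -11.62, -12.78]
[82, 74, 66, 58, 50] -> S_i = 82 + -8*i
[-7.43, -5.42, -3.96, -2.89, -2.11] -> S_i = -7.43*0.73^i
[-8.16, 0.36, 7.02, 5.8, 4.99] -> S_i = Random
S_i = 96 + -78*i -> [96, 18, -60, -138, -216]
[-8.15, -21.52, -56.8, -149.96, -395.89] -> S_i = -8.15*2.64^i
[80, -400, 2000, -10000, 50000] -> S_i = 80*-5^i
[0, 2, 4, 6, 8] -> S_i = 0 + 2*i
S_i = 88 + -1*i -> [88, 87, 86, 85, 84]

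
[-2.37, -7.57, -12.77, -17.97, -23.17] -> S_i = -2.37 + -5.20*i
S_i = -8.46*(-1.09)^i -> [-8.46, 9.22, -10.05, 10.96, -11.94]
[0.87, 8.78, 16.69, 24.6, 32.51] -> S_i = 0.87 + 7.91*i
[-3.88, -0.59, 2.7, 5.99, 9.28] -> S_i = -3.88 + 3.29*i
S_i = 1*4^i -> [1, 4, 16, 64, 256]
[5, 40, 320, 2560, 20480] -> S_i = 5*8^i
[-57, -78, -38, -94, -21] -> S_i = Random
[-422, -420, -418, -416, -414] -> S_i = -422 + 2*i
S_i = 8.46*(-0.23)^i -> [8.46, -1.95, 0.45, -0.1, 0.02]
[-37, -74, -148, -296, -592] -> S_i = -37*2^i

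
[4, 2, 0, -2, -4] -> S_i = 4 + -2*i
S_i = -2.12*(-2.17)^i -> [-2.12, 4.6, -9.98, 21.66, -47.01]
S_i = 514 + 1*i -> [514, 515, 516, 517, 518]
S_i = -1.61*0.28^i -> [-1.61, -0.45, -0.13, -0.04, -0.01]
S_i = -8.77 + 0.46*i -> [-8.77, -8.31, -7.85, -7.39, -6.93]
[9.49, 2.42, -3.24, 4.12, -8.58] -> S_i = Random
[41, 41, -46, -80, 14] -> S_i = Random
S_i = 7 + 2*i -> [7, 9, 11, 13, 15]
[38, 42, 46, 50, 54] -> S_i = 38 + 4*i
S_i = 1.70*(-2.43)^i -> [1.7, -4.13, 10.04, -24.39, 59.28]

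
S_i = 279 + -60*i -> [279, 219, 159, 99, 39]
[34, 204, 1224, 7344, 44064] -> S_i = 34*6^i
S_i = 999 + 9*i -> [999, 1008, 1017, 1026, 1035]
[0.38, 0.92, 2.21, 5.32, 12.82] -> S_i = 0.38*2.41^i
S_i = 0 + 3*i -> [0, 3, 6, 9, 12]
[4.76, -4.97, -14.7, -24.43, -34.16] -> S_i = 4.76 + -9.73*i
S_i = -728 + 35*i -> [-728, -693, -658, -623, -588]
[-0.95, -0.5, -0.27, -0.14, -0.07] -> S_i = -0.95*0.53^i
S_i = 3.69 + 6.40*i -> [3.69, 10.09, 16.49, 22.89, 29.29]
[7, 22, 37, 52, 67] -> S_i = 7 + 15*i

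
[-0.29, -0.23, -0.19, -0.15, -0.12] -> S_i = -0.29*0.81^i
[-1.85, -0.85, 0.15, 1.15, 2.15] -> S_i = -1.85 + 1.00*i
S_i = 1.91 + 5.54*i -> [1.91, 7.45, 12.99, 18.53, 24.07]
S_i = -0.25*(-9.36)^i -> [-0.25, 2.34, -21.9, 205.01, -1918.86]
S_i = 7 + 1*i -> [7, 8, 9, 10, 11]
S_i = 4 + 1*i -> [4, 5, 6, 7, 8]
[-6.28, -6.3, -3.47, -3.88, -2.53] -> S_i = Random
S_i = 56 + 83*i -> [56, 139, 222, 305, 388]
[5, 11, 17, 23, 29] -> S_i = 5 + 6*i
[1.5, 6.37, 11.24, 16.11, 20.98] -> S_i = 1.50 + 4.87*i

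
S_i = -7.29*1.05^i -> [-7.29, -7.65, -8.04, -8.44, -8.86]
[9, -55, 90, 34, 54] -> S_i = Random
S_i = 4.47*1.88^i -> [4.47, 8.4, 15.8, 29.7, 55.84]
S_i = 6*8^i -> [6, 48, 384, 3072, 24576]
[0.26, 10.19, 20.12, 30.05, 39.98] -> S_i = 0.26 + 9.93*i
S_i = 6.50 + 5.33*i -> [6.5, 11.83, 17.16, 22.49, 27.82]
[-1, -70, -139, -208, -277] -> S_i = -1 + -69*i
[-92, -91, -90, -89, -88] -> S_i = -92 + 1*i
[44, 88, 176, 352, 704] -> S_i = 44*2^i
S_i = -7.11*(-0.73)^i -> [-7.11, 5.19, -3.79, 2.77, -2.02]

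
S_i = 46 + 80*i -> [46, 126, 206, 286, 366]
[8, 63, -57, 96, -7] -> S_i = Random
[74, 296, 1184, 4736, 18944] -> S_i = 74*4^i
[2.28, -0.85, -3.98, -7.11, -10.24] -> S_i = 2.28 + -3.13*i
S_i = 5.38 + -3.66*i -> [5.38, 1.72, -1.94, -5.6, -9.26]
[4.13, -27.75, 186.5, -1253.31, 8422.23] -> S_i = 4.13*(-6.72)^i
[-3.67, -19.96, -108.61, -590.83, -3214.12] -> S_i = -3.67*5.44^i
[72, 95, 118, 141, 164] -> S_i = 72 + 23*i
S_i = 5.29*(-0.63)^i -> [5.29, -3.33, 2.1, -1.32, 0.83]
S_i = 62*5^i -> [62, 310, 1550, 7750, 38750]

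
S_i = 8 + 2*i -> [8, 10, 12, 14, 16]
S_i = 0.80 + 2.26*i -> [0.8, 3.06, 5.32, 7.58, 9.84]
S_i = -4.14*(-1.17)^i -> [-4.14, 4.84, -5.67, 6.63, -7.76]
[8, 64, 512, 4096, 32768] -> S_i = 8*8^i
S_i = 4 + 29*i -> [4, 33, 62, 91, 120]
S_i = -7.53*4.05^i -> [-7.53, -30.5, -123.51, -500.22, -2025.89]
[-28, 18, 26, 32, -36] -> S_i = Random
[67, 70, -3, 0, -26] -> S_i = Random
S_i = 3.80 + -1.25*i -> [3.8, 2.55, 1.3, 0.05, -1.2]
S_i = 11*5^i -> [11, 55, 275, 1375, 6875]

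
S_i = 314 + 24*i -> [314, 338, 362, 386, 410]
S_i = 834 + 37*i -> [834, 871, 908, 945, 982]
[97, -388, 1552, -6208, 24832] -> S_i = 97*-4^i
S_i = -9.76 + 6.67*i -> [-9.76, -3.09, 3.58, 10.25, 16.92]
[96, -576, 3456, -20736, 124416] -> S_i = 96*-6^i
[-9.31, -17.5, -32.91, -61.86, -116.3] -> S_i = -9.31*1.88^i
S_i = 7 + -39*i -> [7, -32, -71, -110, -149]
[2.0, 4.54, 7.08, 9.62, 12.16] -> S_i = 2.00 + 2.54*i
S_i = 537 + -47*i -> [537, 490, 443, 396, 349]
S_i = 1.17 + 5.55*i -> [1.17, 6.72, 12.27, 17.82, 23.37]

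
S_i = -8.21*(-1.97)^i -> [-8.21, 16.17, -31.86, 62.77, -123.65]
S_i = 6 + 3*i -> [6, 9, 12, 15, 18]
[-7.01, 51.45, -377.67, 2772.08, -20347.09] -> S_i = -7.01*(-7.34)^i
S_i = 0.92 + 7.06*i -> [0.92, 7.98, 15.04, 22.1, 29.16]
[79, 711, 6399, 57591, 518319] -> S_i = 79*9^i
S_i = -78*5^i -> [-78, -390, -1950, -9750, -48750]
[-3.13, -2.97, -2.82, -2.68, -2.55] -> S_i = -3.13*0.95^i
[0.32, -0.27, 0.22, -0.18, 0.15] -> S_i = 0.32*(-0.83)^i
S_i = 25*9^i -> [25, 225, 2025, 18225, 164025]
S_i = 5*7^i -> [5, 35, 245, 1715, 12005]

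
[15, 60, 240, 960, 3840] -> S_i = 15*4^i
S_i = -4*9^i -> [-4, -36, -324, -2916, -26244]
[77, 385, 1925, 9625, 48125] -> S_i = 77*5^i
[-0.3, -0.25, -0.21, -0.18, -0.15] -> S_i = -0.30*0.84^i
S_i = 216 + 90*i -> [216, 306, 396, 486, 576]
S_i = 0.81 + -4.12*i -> [0.81, -3.31, -7.43, -11.55, -15.67]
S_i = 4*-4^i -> [4, -16, 64, -256, 1024]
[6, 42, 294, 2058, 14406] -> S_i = 6*7^i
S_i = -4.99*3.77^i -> [-4.99, -18.81, -70.92, -267.38, -1008.01]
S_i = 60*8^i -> [60, 480, 3840, 30720, 245760]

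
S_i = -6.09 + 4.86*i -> [-6.09, -1.23, 3.63, 8.49, 13.35]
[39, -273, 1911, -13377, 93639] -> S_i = 39*-7^i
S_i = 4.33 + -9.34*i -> [4.33, -5.01, -14.35, -23.69, -33.03]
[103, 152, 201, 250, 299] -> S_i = 103 + 49*i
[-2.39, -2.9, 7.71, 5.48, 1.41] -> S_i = Random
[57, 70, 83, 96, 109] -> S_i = 57 + 13*i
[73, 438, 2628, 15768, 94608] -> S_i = 73*6^i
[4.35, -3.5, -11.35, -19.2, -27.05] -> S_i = 4.35 + -7.85*i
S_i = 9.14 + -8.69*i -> [9.14, 0.45, -8.24, -16.93, -25.62]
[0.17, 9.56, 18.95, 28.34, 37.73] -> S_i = 0.17 + 9.39*i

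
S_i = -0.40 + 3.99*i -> [-0.4, 3.59, 7.58, 11.57, 15.56]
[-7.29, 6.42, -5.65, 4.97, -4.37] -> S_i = -7.29*(-0.88)^i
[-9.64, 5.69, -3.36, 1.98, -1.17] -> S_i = -9.64*(-0.59)^i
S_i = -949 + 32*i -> [-949, -917, -885, -853, -821]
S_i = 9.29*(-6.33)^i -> [9.29, -58.81, 372.24, -2356.28, 14915.25]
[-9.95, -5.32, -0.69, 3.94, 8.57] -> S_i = -9.95 + 4.63*i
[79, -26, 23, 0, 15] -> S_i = Random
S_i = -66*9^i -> [-66, -594, -5346, -48114, -433026]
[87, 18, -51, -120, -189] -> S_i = 87 + -69*i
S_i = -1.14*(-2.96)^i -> [-1.14, 3.37, -9.99, 29.57, -87.51]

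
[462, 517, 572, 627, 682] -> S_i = 462 + 55*i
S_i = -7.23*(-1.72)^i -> [-7.23, 12.44, -21.39, 36.79, -63.28]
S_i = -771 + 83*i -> [-771, -688, -605, -522, -439]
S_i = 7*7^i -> [7, 49, 343, 2401, 16807]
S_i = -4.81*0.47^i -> [-4.81, -2.26, -1.06, -0.5, -0.23]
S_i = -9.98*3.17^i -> [-9.98, -31.64, -100.29, -317.91, -1007.78]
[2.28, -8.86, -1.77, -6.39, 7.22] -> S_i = Random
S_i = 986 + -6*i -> [986, 980, 974, 968, 962]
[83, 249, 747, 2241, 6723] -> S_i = 83*3^i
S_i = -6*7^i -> [-6, -42, -294, -2058, -14406]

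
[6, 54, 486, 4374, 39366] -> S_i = 6*9^i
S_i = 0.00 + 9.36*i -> [0.0, 9.36, 18.72, 28.08, 37.44]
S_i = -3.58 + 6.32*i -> [-3.58, 2.74, 9.06, 15.38, 21.7]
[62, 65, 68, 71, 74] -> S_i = 62 + 3*i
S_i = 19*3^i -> [19, 57, 171, 513, 1539]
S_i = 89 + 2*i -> [89, 91, 93, 95, 97]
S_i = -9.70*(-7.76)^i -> [-9.7, 75.27, -584.11, 4532.7, -35173.75]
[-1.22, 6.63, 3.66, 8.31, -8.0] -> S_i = Random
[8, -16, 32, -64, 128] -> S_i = 8*-2^i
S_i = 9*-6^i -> [9, -54, 324, -1944, 11664]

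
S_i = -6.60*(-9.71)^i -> [-6.6, 64.09, -622.28, 6042.29, -58670.64]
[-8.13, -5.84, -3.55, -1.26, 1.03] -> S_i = -8.13 + 2.29*i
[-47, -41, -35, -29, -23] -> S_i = -47 + 6*i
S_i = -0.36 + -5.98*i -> [-0.36, -6.34, -12.32, -18.3, -24.28]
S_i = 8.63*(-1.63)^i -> [8.63, -14.07, 22.93, -37.37, 60.92]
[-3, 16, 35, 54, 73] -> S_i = -3 + 19*i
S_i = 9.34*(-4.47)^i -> [9.34, -41.75, 186.62, -834.2, 3728.87]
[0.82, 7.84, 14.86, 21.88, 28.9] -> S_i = 0.82 + 7.02*i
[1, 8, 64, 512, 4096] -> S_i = 1*8^i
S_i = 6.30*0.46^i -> [6.3, 2.9, 1.33, 0.61, 0.28]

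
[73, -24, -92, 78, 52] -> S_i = Random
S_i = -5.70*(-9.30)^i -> [-5.7, 53.01, -492.99, 4584.83, -42638.96]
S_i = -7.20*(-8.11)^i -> [-7.2, 58.39, -473.56, 3840.56, -31146.98]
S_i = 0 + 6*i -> [0, 6, 12, 18, 24]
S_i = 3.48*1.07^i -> [3.48, 3.72, 3.98, 4.26, 4.56]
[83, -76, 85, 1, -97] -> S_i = Random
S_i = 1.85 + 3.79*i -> [1.85, 5.64, 9.43, 13.22, 17.01]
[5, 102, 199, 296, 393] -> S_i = 5 + 97*i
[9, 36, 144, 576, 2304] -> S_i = 9*4^i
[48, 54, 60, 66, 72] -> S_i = 48 + 6*i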